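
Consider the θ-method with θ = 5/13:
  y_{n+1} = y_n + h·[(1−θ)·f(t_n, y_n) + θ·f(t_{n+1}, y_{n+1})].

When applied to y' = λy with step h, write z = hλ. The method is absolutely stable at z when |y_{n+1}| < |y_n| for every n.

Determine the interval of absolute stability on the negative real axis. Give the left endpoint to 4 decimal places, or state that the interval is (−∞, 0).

On y'=λy, z=hλ:
  y_{n+1} = y_n + z·[8/13·y_n + 5/13·y_{n+1}] ⇒ (1 − 5/13z)y_{n+1} = (1 + 8/13z)y_n
  ⇒ R(z) = (1 + 8/13z)/(1 − 5/13z).

Boundary: |R(x)|=1, x<0.
x=-0.75: |R|=0.4179
R=−1: 1+8/13x = −1+5/13x ⇒ -3/13x=2 ⇒ x=2/(-3/13)=-8.6667
Confirm numerically:
  x=-8.569: |R|=0.99475 <1
  x=-7.798: |R|=0.94987 <1
  x=-6.993: |R|=0.89532 <1
  x=-4.880: |R|=0.69626 <1
  x=-9.213: |R|=1.02775 >1
  x=-8.937: |R|=1.01406 >1
Stable set (-8.6667, 0).

z∈(-8.6667,0).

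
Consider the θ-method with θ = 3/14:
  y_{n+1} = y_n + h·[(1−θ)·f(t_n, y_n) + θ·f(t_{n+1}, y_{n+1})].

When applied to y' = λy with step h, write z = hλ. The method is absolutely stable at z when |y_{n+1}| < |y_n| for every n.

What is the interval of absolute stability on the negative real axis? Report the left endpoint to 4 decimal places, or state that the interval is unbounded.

On y'=λy, z=hλ:
  y_{n+1} = y_n + z·[11/14·y_n + 3/14·y_{n+1}] ⇒ (1 − 3/14z)y_{n+1} = (1 + 11/14z)y_n
  Hence R(z) = (1 + 11/14z)/(1 − 3/14z).

Boundary: |R(x)|=1, x<0.
x=-0.55: |R|=0.5080
R=−1: 1+11/14x = −1+3/14x ⇒ -4/7x=2 ⇒ x=2/(-4/7)=-3.5000
Confirm numerically:
  x=-3.274: |R|=0.92410 <1
  x=-3.271: |R|=0.92307 <1
  x=-1.828: |R|=0.31349 <1
  x=-3.786: |R|=1.09023 >1
  x=-3.544: |R|=1.01429 >1
So |R|<1 on (-3.5000, 0).

(-3.5000, 0).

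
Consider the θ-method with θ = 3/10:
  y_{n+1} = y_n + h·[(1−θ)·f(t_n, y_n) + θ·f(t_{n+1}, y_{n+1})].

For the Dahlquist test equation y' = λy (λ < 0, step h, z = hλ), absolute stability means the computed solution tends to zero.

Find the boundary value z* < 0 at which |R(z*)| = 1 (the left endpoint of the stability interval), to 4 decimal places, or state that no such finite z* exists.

Test eqn y'=λy, z=hλ:
  y_{n+1} = y_n + z·[7/10·y_n + 3/10·y_{n+1}] ⇒ (1 − 3/10z)y_{n+1} = (1 + 7/10z)y_n
  so R(z) = (1 + 7/10z)/(1 − 3/10z).

Need |R(x)|<1, x<0.
x=-0.92: |R|=0.2790
R=−1: 1+7/10x = −1+3/10x ⇒ -2/5x=2 ⇒ x=2/(-2/5)=-5.0000
Confirm numerically:
  x=-4.575: |R|=0.92835 <1
  x=-3.957: |R|=0.80925 <1
  x=-2.876: |R|=0.54391 <1
  x=-5.241: |R|=1.03748 >1
  x=-5.143: |R|=1.02249 >1
  x=-5.043: |R|=1.00684 >1
So |R|<1 on (-5.0000, 0).

left endpoint -5.0000.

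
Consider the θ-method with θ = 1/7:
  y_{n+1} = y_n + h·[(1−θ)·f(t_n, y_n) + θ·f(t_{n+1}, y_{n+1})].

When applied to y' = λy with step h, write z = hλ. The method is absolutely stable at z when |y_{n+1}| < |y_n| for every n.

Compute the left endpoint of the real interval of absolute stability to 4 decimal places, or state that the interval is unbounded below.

left endpoint -2.8000.

Test eqn y'=λy, z=hλ:
  y_{n+1} = y_n + z·[6/7·y_n + 1/7·y_{n+1}] ⇒ (1 − 1/7z)y_{n+1} = (1 + 6/7z)y_n
  Hence R(z) = (1 + 6/7z)/(1 − 1/7z).

Need |R(x)|<1, x<0.
x=-1.17: |R|=0.0024
R=−1: 1+6/7x = −1+1/7x ⇒ -5/7x=2 ⇒ x=2/(-5/7)=-2.8000
Confirm numerically:
  x=-2.541: |R|=0.86427 <1
  x=-2.198: |R|=0.67275 <1
  x=-2.123: |R|=0.62896 <1
  x=-3.330: |R|=1.25653 >1
  x=-3.175: |R|=1.18428 >1
So |R|<1 on (-2.8000, 0).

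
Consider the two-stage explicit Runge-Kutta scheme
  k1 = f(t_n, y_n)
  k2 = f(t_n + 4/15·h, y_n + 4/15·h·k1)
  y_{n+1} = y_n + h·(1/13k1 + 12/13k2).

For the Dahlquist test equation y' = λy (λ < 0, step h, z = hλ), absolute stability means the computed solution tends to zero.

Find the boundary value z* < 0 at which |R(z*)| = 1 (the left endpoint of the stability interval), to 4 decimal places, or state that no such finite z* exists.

With y'=λy (z=hλ):
  k1=λy_n ⇒ h·k1=z·y_n;  k2=λ(1+4/15z)y_n ⇒ h·k2=z(1+4/15z)y_n
  y_{n+1}/y_n = 1 + 1/13z + 12/13z(1+4/15z) = 1 + z + 16/65z²
  so R(z) = 1 + z + 16/65z².

Find x<0 with |R(x)|<1.
x=-0.8: |R|=0.3575
R=1: x+16/65x²=0 ⇒ x=−65/16=-4.0625; min R=1−1/(4·16/65)=-0.0156>−1
Confirm numerically:
  x=-3.284: |R|=0.37068 <1
  x=-2.366: |R|=0.01196 <1
  x=-2.115: |R|=0.01390 <1
  x=-4.378: |R|=1.34000 >1
  x=-4.148: |R|=1.08730 >1
Interval (-4.0625, 0).

left endpoint -4.0625.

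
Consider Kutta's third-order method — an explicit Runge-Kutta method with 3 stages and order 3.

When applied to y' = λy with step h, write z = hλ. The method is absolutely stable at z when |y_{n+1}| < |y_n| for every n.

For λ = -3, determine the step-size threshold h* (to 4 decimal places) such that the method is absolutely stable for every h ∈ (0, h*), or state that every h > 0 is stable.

(-2.5127,0); λ=-3 ⇒ h* = 0.8376.

On y'=λy, z=hλ:
  order 3, 3-stage ⇒ R(z)=1+z+z^2/2+z^3/6
  (e.g. R(-1.29)=0.18427, |R|=0.18427)

Solve |R(x)|<1 on ℝ⁻.
x=-1.29: |R|=0.1843
|R(-1.37)|=0.1399 |R(-1.31)|=0.1734 |R(-1.26)|=0.2004
Bisect:
  x_lo=-3.1370 |R|=2.3617  x_hi=-0.2618 |R|=0.7695
  mid=-1.69939 |R|=0.07338 →hi
  mid=-2.41819 |R|=0.85116 →hi
  mid=-2.77759 |R|=1.49161 →lo
  mid=-2.59789 |R|=1.14558 →lo
  mid=-2.50804 |R|=0.99228 →hi
  mid=-2.55297 |R|=1.06737 →lo
  mid=-2.53050 |R|=1.02944 →lo
  mid=-2.51927 |R|=1.01077 →lo
  mid=-2.51366 |R|=1.00150 →lo
  mid=-2.51085 |R|=0.99689 →hi
  ...
  [-2.51278,-2.51260] ⇒ x*=-2.5127
Interval (-2.5127, 0).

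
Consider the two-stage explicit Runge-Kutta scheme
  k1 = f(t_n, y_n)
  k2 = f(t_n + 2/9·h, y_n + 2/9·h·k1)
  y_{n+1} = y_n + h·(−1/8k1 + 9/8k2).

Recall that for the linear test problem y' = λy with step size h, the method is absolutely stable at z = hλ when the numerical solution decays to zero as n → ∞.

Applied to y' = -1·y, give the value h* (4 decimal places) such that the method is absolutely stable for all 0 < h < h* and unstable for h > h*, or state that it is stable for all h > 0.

On y'=λy, z=hλ:
  k1=λy_n ⇒ h·k1=z·y_n;  k2=λ(1+2/9z)y_n ⇒ h·k2=z(1+2/9z)y_n
  y_{n+1}/y_n = 1 − 1/8z + 9/8z(1+2/9z) = 1 + z + 1/4z²
  R(z) = 1 + z + 1/4z².

Need |R(x)|<1, x<0.
x=-0.71: |R|=0.4160
R=1: x+1/4x²=0 ⇒ x=−4=-4.0000; min R=1−1/(4·1/4)=0.0000>−1
Confirm numerically:
  x=-3.884: |R|=0.88736 <1
  x=-3.618: |R|=0.65448 <1
  x=-2.476: |R|=0.05664 <1
  x=-4.527: |R|=1.59643 >1
  x=-4.493: |R|=1.55376 >1
  x=-4.426: |R|=1.47137 >1
Stable set (-4.0000, 0).

(-4.0000,0); λ=-1 ⇒ h* = (4)/1 = 4.0000.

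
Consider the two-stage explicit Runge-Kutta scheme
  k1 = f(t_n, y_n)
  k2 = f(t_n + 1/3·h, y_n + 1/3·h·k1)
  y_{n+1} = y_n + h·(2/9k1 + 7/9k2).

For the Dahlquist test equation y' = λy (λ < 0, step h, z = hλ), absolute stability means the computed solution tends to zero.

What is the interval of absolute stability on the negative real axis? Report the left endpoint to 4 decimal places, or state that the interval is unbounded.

z∈(-3.8571,0).

Test eqn y'=λy, z=hλ:
  k1=λy_n ⇒ h·k1=z·y_n;  k2=λ(1+1/3z)y_n ⇒ h·k2=z(1+1/3z)y_n
  y_{n+1}/y_n = 1 + 2/9z + 7/9z(1+1/3z) = 1 + z + 7/27z²
  ⇒ R(z) = 1 + z + 7/27z².

Solve |R(x)|<1 on ℝ⁻.
x=-0.4: |R|=0.6415
R=1: x+7/27x²=0 ⇒ x=−27/7=-3.8571; min R=1−1/(4·7/27)=0.0357>−1
Confirm numerically:
  x=-3.109: |R|=0.39697 <1
  x=-2.539: |R|=0.13232 <1
  x=-2.208: |R|=0.05596 <1
  x=-4.320: |R|=1.51840 >1
  x=-4.190: |R|=1.36158 >1
  x=-4.022: |R|=1.17190 >1
Interval (-3.8571, 0).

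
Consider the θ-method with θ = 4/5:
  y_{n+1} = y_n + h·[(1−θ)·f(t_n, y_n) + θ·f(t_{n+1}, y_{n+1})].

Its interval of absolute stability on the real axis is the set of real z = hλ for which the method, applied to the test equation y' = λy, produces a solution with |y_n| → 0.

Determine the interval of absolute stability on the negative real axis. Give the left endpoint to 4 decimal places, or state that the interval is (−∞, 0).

(−∞, 0) — no finite endpoint.

With y'=λy (z=hλ):
  y_{n+1} = y_n + z·[1/5·y_n + 4/5·y_{n+1}] ⇒ (1 − 4/5z)y_{n+1} = (1 + 1/5z)y_n
  R(z) = (1 + 1/5z)/(1 − 4/5z).

Boundary: |R(x)|=1, x<0.
x=-0.93: |R|=0.4667
x=-2: |R|=0.2308
x=-10: |R|=0.1111
x=-100: |R|=0.2346
θ=4/5≥1/2 ⇒ |1+1/5x|<|1−4/5x| ∀x<0 ⇒ interval (−∞,0).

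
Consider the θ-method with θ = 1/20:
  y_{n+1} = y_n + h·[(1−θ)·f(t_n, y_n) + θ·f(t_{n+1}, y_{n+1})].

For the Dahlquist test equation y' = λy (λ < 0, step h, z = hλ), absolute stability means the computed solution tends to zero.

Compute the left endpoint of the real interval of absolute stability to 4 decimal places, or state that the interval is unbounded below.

left endpoint -2.2222.

Test eqn y'=λy, z=hλ:
  y_{n+1} = y_n + z·[19/20·y_n + 1/20·y_{n+1}] ⇒ (1 − 1/20z)y_{n+1} = (1 + 19/20z)y_n
  Hence R(z) = (1 + 19/20z)/(1 − 1/20z).

Boundary: |R(x)|=1, x<0.
x=-1.61: |R|=0.4901
R=−1: 1+19/20x = −1+1/20x ⇒ -9/10x=2 ⇒ x=2/(-9/10)=-2.2222
Confirm numerically:
  x=-2.093: |R|=0.89472 <1
  x=-1.631: |R|=0.50802 <1
  x=-1.064: |R|=0.01025 <1
  x=-1.035: |R|=0.01593 <1
  x=-2.714: |R|=1.38972 >1
  x=-2.610: |R|=1.30871 >1
  x=-2.594: |R|=1.29618 >1
Stable set (-2.2222, 0).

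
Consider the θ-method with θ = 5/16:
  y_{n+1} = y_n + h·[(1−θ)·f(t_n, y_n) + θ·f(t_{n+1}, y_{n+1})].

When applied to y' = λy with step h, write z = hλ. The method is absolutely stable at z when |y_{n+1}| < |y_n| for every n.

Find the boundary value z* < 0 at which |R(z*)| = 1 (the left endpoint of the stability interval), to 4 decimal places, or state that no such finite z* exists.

z* = -5.3333.

On y'=λy, z=hλ:
  y_{n+1} = y_n + z·[11/16·y_n + 5/16·y_{n+1}] ⇒ (1 − 5/16z)y_{n+1} = (1 + 11/16z)y_n
  ⇒ R(z) = (1 + 11/16z)/(1 − 5/16z).

Solve |R(x)|<1 on ℝ⁻.
x=-0.79: |R|=0.3664
R=−1: 1+11/16x = −1+5/16x ⇒ -3/8x=2 ⇒ x=2/(-3/8)=-5.3333
Confirm numerically:
  x=-4.457: |R|=0.86266 <1
  x=-4.397: |R|=0.85210 <1
  x=-3.937: |R|=0.76522 <1
  x=-5.512: |R|=1.02461 >1
  x=-5.431: |R|=1.01358 >1
Interval (-5.3333, 0).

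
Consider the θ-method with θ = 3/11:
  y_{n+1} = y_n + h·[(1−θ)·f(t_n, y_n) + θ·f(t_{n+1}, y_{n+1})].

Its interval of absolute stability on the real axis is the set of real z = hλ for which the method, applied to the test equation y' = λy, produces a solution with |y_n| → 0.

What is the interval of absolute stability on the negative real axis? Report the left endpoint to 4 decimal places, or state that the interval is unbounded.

Set f=λy, z=hλ:
  y_{n+1} = y_n + z·[8/11·y_n + 3/11·y_{n+1}] ⇒ (1 − 3/11z)y_{n+1} = (1 + 8/11z)y_n
  so R(z) = (1 + 8/11z)/(1 − 3/11z).

Boundary: |R(x)|=1, x<0.
x=-1.06: |R|=0.1777
R=−1: 1+8/11x = −1+3/11x ⇒ -5/11x=2 ⇒ x=2/(-5/11)=-4.4000
Confirm numerically:
  x=-3.711: |R|=0.84435 <1
  x=-3.505: |R|=0.79201 <1
  x=-2.820: |R|=0.59404 <1
  x=-2.381: |R|=0.44359 <1
  x=-4.873: |R|=1.09231 >1
  x=-4.478: |R|=1.01596 >1
Stable set (-4.4000, 0).

z∈(-4.4000,0).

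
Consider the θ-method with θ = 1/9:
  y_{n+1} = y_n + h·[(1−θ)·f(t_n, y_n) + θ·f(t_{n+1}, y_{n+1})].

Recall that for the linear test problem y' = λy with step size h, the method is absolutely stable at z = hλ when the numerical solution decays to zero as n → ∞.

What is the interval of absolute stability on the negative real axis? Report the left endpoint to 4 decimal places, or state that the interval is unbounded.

Set f=λy, z=hλ:
  y_{n+1} = y_n + z·[8/9·y_n + 1/9·y_{n+1}] ⇒ (1 − 1/9z)y_{n+1} = (1 + 8/9z)y_n
  so R(z) = (1 + 8/9z)/(1 − 1/9z).

Need |R(x)|<1, x<0.
x=-1.36: |R|=0.1815
R=−1: 1+8/9x = −1+1/9x ⇒ -7/9x=2 ⇒ x=2/(-7/9)=-2.5714
Confirm numerically:
  x=-1.958: |R|=0.60814 <1
  x=-1.608: |R|=0.36425 <1
  x=-1.280: |R|=0.12062 <1
  x=-1.204: |R|=0.06194 <1
  x=-2.837: |R|=1.15705 >1
  x=-2.681: |R|=1.06566 >1
  x=-2.604: |R|=1.01965 >1
Interval (-2.5714, 0).

z∈(-2.5714,0).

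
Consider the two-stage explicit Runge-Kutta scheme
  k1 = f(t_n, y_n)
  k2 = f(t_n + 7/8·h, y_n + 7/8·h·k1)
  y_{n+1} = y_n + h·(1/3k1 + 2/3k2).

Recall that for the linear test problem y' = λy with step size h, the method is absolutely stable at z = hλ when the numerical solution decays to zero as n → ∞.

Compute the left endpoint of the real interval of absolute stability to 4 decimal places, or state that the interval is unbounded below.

left endpoint -1.7143.

Test eqn y'=λy, z=hλ:
  k1=λy_n ⇒ h·k1=z·y_n;  k2=λ(1+7/8z)y_n ⇒ h·k2=z(1+7/8z)y_n
  y_{n+1}/y_n = 1 + 1/3z + 2/3z(1+7/8z) = 1 + z + 7/12z²
  so R(z) = 1 + z + 7/12z².

Find x<0 with |R(x)|<1.
x=-0.86: |R|=0.5714
R=1: x+7/12x²=0 ⇒ x=−12/7=-1.7143; min R=1−1/(4·7/12)=0.5714>−1
Confirm numerically:
  x=-1.476: |R|=0.79484 <1
  x=-1.246: |R|=0.65963 <1
  x=-0.735: |R|=0.58013 <1
  x=-2.004: |R|=1.33868 >1
  x=-1.858: |R|=1.15576 >1
Stable set (-1.7143, 0).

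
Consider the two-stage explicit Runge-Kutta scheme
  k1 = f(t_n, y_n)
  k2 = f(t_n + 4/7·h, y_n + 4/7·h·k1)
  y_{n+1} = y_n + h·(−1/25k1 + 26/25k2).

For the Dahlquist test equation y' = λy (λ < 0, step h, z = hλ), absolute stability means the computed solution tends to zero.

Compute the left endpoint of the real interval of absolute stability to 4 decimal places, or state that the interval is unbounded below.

left endpoint -1.6827.

With y'=λy (z=hλ):
  k1=λy_n ⇒ h·k1=z·y_n;  k2=λ(1+4/7z)y_n ⇒ h·k2=z(1+4/7z)y_n
  y_{n+1}/y_n = 1 − 1/25z + 26/25z(1+4/7z) = 1 + z + 104/175z²
  R(z) = 1 + z + 104/175z².

Boundary: |R(x)|=1, x<0.
x=-0.33: |R|=0.7347
R=1: x+104/175x²=0 ⇒ x=−175/104=-1.6827; min R=1−1/(4·104/175)=0.5793>−1
Confirm numerically:
  x=-1.602: |R|=0.92318 <1
  x=-1.367: |R|=0.74354 <1
  x=-1.325: |R|=0.71834 <1
  x=-2.215: |R|=1.70070 >1
  x=-1.774: |R|=1.09626 >1
Interval (-1.6827, 0).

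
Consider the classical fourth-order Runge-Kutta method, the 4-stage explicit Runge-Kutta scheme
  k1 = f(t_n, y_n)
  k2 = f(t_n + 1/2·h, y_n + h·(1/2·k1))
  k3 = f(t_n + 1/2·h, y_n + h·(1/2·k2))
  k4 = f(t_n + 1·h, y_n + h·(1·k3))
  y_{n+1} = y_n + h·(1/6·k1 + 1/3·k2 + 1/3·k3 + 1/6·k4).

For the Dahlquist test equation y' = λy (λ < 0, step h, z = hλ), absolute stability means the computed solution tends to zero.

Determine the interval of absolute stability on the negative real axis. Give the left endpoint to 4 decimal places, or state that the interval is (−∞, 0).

(-2.7853, 0).

Set f=λy, z=hλ:
  order 4, 4-stage ⇒ R(z)=1+z+z^2/2+z^3/6+z^4/24
  (e.g. R(-1.18)=0.32314, |R|=0.32314)

Find x<0 with |R(x)|<1.
x=-1.18: |R|=0.3231
|R(-1.89)|=0.3025 |R(-1.45)|=0.2773 |R(-0.89)|=0.4147
Bisect:
  x_lo=-3.6595 |R|=3.3411  x_hi=-0.2269 |R|=0.7970
  mid=-1.94318 |R|=0.31598 →hi
  mid=-2.80133 |R|=1.02445 →lo
  mid=-2.37226 |R|=0.53610 →hi
  mid=-2.58679 |R|=0.73971 →hi
  mid=-2.69406 |R|=0.87094 →hi
  mid=-2.74770 |R|=0.94478 →hi
  mid=-2.77452 |R|=0.98387 →hi
  mid=-2.78793 |R|=1.00397 →lo
  ...
  [-2.78541,-2.78520] ⇒ x*=-2.7853
Stable set (-2.7853, 0).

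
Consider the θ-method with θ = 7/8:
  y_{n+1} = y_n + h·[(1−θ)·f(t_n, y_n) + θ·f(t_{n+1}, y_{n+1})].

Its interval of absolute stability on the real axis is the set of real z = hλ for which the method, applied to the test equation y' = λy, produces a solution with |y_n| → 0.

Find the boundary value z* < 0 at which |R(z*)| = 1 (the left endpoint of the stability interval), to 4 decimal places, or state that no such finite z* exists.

interval (−∞, 0).

Set f=λy, z=hλ:
  y_{n+1} = y_n + z·[1/8·y_n + 7/8·y_{n+1}] ⇒ (1 − 7/8z)y_{n+1} = (1 + 1/8z)y_n
  R(z) = (1 + 1/8z)/(1 − 7/8z).

Need |R(x)|<1, x<0.
x=-1.3: |R|=0.3918
x=-2: |R|=0.2727
x=-10: |R|=0.0256
x=-100: |R|=0.1299
θ=7/8≥1/2 ⇒ |1+1/8x|<|1−7/8x| ∀x<0 ⇒ unbounded interval.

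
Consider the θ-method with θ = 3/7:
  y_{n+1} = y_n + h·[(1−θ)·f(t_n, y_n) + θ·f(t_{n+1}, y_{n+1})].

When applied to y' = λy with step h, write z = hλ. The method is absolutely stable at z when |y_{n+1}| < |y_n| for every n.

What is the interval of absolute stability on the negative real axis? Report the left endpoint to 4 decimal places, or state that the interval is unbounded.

Test eqn y'=λy, z=hλ:
  y_{n+1} = y_n + z·[4/7·y_n + 3/7·y_{n+1}] ⇒ (1 − 3/7z)y_{n+1} = (1 + 4/7z)y_n
  ⇒ R(z) = (1 + 4/7z)/(1 − 3/7z).

Need |R(x)|<1, x<0.
x=-1.28: |R|=0.1734
R=−1: 1+4/7x = −1+3/7x ⇒ -1/7x=2 ⇒ x=2/(-1/7)=-14.0000
Confirm numerically:
  x=-13.947: |R|=0.99891 <1
  x=-12.980: |R|=0.97780 <1
  x=-12.360: |R|=0.96279 <1
  x=-10.626: |R|=0.91322 <1
  x=-14.548: |R|=1.01082 >1
  x=-14.496: |R|=1.00982 >1
  x=-14.107: |R|=1.00217 >1
Interval (-14.0000, 0).

z∈(-14.0000,0).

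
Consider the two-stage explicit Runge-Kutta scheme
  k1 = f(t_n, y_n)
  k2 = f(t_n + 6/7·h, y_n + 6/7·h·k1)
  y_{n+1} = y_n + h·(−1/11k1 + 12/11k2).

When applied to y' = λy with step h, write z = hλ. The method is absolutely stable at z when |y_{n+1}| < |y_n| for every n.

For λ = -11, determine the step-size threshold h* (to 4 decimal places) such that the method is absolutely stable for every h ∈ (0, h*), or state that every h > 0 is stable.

(-1.0694,0); λ=-11 ⇒ h* = (77/72)/11 = 0.0972.

Test eqn y'=λy, z=hλ:
  k1=λy_n ⇒ h·k1=z·y_n;  k2=λ(1+6/7z)y_n ⇒ h·k2=z(1+6/7z)y_n
  y_{n+1}/y_n = 1 − 1/11z + 12/11z(1+6/7z) = 1 + z + 72/77z²
  so R(z) = 1 + z + 72/77z².

Boundary: |R(x)|=1, x<0.
x=-0.4: |R|=0.7496
R=1: x+72/77x²=0 ⇒ x=−77/72=-1.0694; min R=1−1/(4·72/77)=0.7326>−1
Confirm numerically:
  x=-0.796: |R|=0.79647 <1
  x=-0.719: |R|=0.76439 <1
  x=-0.662: |R|=0.74779 <1
  x=-0.444: |R|=0.74033 <1
  x=-1.533: |R|=1.66449 >1
  x=-1.429: |R|=1.48044 >1
  x=-1.181: |R|=1.12319 >1
So |R|<1 on (-1.0694, 0).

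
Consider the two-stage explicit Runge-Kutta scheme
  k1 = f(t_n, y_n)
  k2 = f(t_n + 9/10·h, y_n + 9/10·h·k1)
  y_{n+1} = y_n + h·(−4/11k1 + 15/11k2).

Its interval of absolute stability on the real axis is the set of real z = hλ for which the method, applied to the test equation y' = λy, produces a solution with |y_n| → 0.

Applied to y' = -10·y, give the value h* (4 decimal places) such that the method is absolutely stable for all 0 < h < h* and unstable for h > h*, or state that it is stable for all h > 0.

On y'=λy, z=hλ:
  k1=λy_n ⇒ h·k1=z·y_n;  k2=λ(1+9/10z)y_n ⇒ h·k2=z(1+9/10z)y_n
  y_{n+1}/y_n = 1 − 4/11z + 15/11z(1+9/10z) = 1 + z + 27/22z²
  ⇒ R(z) = 1 + z + 27/22z².

Find x<0 with |R(x)|<1.
x=-1.14: |R|=1.4550
R=1: x+27/22x²=0 ⇒ x=−22/27=-0.8148; min R=1−1/(4·27/22)=0.7963>−1
Confirm numerically:
  x=-0.783: |R|=0.96943 <1
  x=-0.451: |R|=0.79863 <1
  x=-0.374: |R|=0.79767 <1
  x=-0.330: |R|=0.80365 <1
  x=-1.412: |R|=2.03487 >1
  x=-0.894: |R|=1.08688 >1
Interval (-0.8148, 0).

(-0.8148,0); λ=-10 ⇒ h* = (22/27)/10 = 0.0815.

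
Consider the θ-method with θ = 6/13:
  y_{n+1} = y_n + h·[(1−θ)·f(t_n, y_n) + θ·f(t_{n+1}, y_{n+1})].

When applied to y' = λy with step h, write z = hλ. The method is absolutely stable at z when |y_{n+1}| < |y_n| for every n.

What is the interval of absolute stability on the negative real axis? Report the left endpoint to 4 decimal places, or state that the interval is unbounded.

z∈(-26.0000,0).

On y'=λy, z=hλ:
  y_{n+1} = y_n + z·[7/13·y_n + 6/13·y_{n+1}] ⇒ (1 − 6/13z)y_{n+1} = (1 + 7/13z)y_n
  R(z) = (1 + 7/13z)/(1 − 6/13z).

Boundary: |R(x)|=1, x<0.
x=-0.43: |R|=0.6412
R=−1: 1+7/13x = −1+6/13x ⇒ -1/13x=2 ⇒ x=2/(-1/13)=-26.0000
Confirm numerically:
  x=-22.751: |R|=0.97827 <1
  x=-18.871: |R|=0.94352 <1
  x=-12.620: |R|=0.84919 <1
  x=-26.467: |R|=1.00272 >1
  x=-26.150: |R|=1.00088 >1
  x=-26.123: |R|=1.00072 >1
Stable set (-26.0000, 0).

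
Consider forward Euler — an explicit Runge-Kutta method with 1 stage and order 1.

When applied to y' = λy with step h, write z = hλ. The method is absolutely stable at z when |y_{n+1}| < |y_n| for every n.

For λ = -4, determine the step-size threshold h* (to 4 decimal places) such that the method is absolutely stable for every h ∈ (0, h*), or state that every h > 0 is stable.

With y'=λy (z=hλ):
  order 1, 1-stage ⇒ R(z)=1+z
  (e.g. R(-0.89)=0.11000, |R|=0.11000)

Find x<0 with |R(x)|<1.
x=-0.89: |R|=0.1100
|R(-2.18)|=1.1800 |R(-2.1)|=1.1000 |R(-2.03)|=1.0300
Bisect:
  x_lo=-2.3138 |R|=1.3138  x_hi=-0.1985 |R|=0.8015
  mid=-1.25613 |R|=0.25613 →hi
  mid=-1.78496 |R|=0.78496 →hi
  mid=-2.04937 |R|=1.04937 →lo
  mid=-1.91717 |R|=0.91717 →hi
  mid=-1.98327 |R|=0.98327 →hi
  mid=-2.01632 |R|=1.01632 →lo
  mid=-1.99980 |R|=0.99980 →hi
  mid=-2.00806 |R|=1.00806 →lo
  mid=-2.00393 |R|=1.00393 →lo
  mid=-2.00186 |R|=1.00186 →lo
  ...
  [-2.00005,-1.99993] ⇒ x*=-2.0000
Stable set (-2.0000, 0).

(-2.0000,0); λ=-4 ⇒ h* = 0.5000.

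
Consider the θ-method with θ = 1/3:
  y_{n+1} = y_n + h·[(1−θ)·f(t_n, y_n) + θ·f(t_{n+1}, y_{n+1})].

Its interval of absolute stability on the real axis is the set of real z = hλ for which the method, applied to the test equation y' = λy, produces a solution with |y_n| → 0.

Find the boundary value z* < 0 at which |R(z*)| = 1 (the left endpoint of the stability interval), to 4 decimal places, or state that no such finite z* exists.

z* = -6.0000.

Test eqn y'=λy, z=hλ:
  y_{n+1} = y_n + z·[2/3·y_n + 1/3·y_{n+1}] ⇒ (1 − 1/3z)y_{n+1} = (1 + 2/3z)y_n
  Hence R(z) = (1 + 2/3z)/(1 − 1/3z).

Boundary: |R(x)|=1, x<0.
x=-1.36: |R|=0.0642
R=−1: 1+2/3x = −1+1/3x ⇒ -1/3x=2 ⇒ x=2/(-1/3)=-6.0000
Confirm numerically:
  x=-5.599: |R|=0.95337 <1
  x=-5.467: |R|=0.93705 <1
  x=-4.446: |R|=0.79130 <1
  x=-3.477: |R|=0.61047 <1
  x=-6.598: |R|=1.06230 >1
  x=-6.504: |R|=1.05303 >1
Interval (-6.0000, 0).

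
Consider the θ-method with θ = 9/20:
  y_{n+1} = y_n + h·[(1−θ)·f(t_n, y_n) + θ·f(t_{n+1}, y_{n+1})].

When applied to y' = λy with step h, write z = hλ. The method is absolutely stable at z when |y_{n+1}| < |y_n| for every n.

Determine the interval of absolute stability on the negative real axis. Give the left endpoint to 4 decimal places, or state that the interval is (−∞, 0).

Test eqn y'=λy, z=hλ:
  y_{n+1} = y_n + z·[11/20·y_n + 9/20·y_{n+1}] ⇒ (1 − 9/20z)y_{n+1} = (1 + 11/20z)y_n
  ⇒ R(z) = (1 + 11/20z)/(1 − 9/20z).

Boundary: |R(x)|=1, x<0.
x=-0.73: |R|=0.4505
R=−1: 1+11/20x = −1+9/20x ⇒ -1/10x=2 ⇒ x=2/(-1/10)=-20.0000
Confirm numerically:
  x=-18.776: |R|=0.98705 <1
  x=-16.065: |R|=0.95218 <1
  x=-11.847: |R|=0.87122 <1
  x=-10.080: |R|=0.82081 <1
  x=-20.251: |R|=1.00248 >1
  x=-20.164: |R|=1.00163 >1
Interval (-20.0000, 0).

z∈(-20.0000,0).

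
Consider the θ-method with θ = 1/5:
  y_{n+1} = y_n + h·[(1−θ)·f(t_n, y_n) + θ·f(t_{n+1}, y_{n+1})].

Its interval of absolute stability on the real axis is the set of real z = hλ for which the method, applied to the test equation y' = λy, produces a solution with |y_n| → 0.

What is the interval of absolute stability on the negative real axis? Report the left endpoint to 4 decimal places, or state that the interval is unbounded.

Test eqn y'=λy, z=hλ:
  y_{n+1} = y_n + z·[4/5·y_n + 1/5·y_{n+1}] ⇒ (1 − 1/5z)y_{n+1} = (1 + 4/5z)y_n
  Hence R(z) = (1 + 4/5z)/(1 − 1/5z).

Solve |R(x)|<1 on ℝ⁻.
x=-1.6: |R|=0.2121
R=−1: 1+4/5x = −1+1/5x ⇒ -3/5x=2 ⇒ x=2/(-3/5)=-3.3333
Confirm numerically:
  x=-2.812: |R|=0.79980 <1
  x=-2.433: |R|=0.63662 <1
  x=-1.678: |R|=0.25636 <1
  x=-1.532: |R|=0.17269 <1
  x=-3.886: |R|=1.18659 >1
  x=-3.752: |R|=1.14351 >1
So |R|<1 on (-3.3333, 0).

(-3.3333, 0).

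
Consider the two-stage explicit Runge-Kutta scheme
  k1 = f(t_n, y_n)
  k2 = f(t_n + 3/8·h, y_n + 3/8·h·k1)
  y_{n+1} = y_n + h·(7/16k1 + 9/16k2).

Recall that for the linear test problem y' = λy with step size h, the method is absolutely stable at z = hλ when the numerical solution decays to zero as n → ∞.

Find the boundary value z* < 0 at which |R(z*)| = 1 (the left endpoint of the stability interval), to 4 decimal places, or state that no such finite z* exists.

On y'=λy, z=hλ:
  k1=λy_n ⇒ h·k1=z·y_n;  k2=λ(1+3/8z)y_n ⇒ h·k2=z(1+3/8z)y_n
  y_{n+1}/y_n = 1 + 7/16z + 9/16z(1+3/8z) = 1 + z + 27/128z²
  Hence R(z) = 1 + z + 27/128z².

Need |R(x)|<1, x<0.
x=-0.58: |R|=0.4910
R=1: x+27/128x²=0 ⇒ x=−128/27=-4.7407; min R=1−1/(4·27/128)=-0.1852>−1
Confirm numerically:
  x=-4.392: |R|=0.67691 <1
  x=-4.312: |R|=0.61003 <1
  x=-3.957: |R|=0.34583 <1
  x=-5.156: |R|=1.45163 >1
  x=-5.076: |R|=1.35897 >1
  x=-5.014: |R|=1.28901 >1
Stable set (-4.7407, 0).

z* = -4.7407.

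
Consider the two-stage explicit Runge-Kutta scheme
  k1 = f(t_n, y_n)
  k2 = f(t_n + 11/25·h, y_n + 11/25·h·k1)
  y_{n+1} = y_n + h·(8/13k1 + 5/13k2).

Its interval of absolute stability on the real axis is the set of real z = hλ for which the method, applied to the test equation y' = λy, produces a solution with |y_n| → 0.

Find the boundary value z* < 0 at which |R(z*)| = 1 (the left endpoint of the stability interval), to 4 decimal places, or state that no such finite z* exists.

Set f=λy, z=hλ:
  k1=λy_n ⇒ h·k1=z·y_n;  k2=λ(1+11/25z)y_n ⇒ h·k2=z(1+11/25z)y_n
  y_{n+1}/y_n = 1 + 8/13z + 5/13z(1+11/25z) = 1 + z + 11/65z²
  ⇒ R(z) = 1 + z + 11/65z².

Solve |R(x)|<1 on ℝ⁻.
x=-0.67: |R|=0.4060
R=1: x+11/65x²=0 ⇒ x=−65/11=-5.9091; min R=1−1/(4·11/65)=-0.4773>−1
Confirm numerically:
  x=-5.060: |R|=0.27292 <1
  x=-2.687: |R|=0.46516 <1
  x=-2.593: |R|=0.45515 <1
  x=-6.503: |R|=1.65360 >1
  x=-6.380: |R|=1.50844 >1
Stable set (-5.9091, 0).

left endpoint -5.9091.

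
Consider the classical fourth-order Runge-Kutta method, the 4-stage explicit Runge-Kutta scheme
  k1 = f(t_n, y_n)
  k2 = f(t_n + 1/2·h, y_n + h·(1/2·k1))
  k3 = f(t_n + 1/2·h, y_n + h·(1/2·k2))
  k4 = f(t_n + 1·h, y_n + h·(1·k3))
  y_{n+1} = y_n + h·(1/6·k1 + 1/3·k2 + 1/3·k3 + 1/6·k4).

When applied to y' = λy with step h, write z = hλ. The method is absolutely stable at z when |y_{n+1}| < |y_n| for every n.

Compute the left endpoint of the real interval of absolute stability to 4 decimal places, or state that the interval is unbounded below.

z* = -2.7853.

Set f=λy, z=hλ:
  order 4, 4-stage ⇒ R(z)=1+z+z^2/2+z^3/6+z^4/24
  (e.g. R(-1.52)=0.27231, |R|=0.27231)

Need |R(x)|<1, x<0.
x=-1.52: |R|=0.2723
|R(-1.7)|=0.2742 |R(-0.94)|=0.3959 |R(-0.88)|=0.4186
Bisect:
  x_lo=-3.2646 |R|=1.9980  x_hi=-0.2625 |R|=0.7691
  mid=-1.76354 |R|=0.28040 →hi
  mid=-2.51406 |R|=0.66237 →hi
  mid=-2.88932 |R|=1.16851 →lo
  mid=-2.70169 |R|=0.88110 →hi
  mid=-2.79550 |R|=1.01550 →lo
  mid=-2.74860 |R|=0.94607 →hi
  mid=-2.77205 |R|=0.98022 →hi
  mid=-2.78378 |R|=0.99772 →hi
  mid=-2.78964 |R|=1.00657 →lo
  mid=-2.78671 |R|=1.00214 →lo
  ...
  [-2.78543,-2.78524] ⇒ x*=-2.7853
Interval (-2.7853, 0).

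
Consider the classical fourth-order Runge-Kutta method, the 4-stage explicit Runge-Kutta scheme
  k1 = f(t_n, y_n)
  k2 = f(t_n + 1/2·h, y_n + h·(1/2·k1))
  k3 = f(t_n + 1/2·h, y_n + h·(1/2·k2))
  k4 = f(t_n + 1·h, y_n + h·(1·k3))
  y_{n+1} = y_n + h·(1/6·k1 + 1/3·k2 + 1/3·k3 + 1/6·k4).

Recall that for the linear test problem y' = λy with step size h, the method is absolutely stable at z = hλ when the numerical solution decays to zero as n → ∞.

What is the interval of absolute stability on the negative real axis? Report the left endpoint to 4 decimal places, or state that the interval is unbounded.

(-2.7853, 0).

Set f=λy, z=hλ:
  order 4, 4-stage ⇒ R(z)=1+z+z^2/2+z^3/6+z^4/24
  (e.g. R(-1.77)=0.28121, |R|=0.28121)

Boundary: |R(x)|=1, x<0.
x=-1.77: |R|=0.2812
|R(-1.89)|=0.3025 |R(-1.76)|=0.2800 |R(-0.55)|=0.5773
Bisect:
  x_lo=-3.1979 |R|=1.8223  x_hi=-0.1825 |R|=0.8332
  mid=-1.69018 |R|=0.27348 →hi
  mid=-2.44402 |R|=0.59613 →hi
  mid=-2.82094 |R|=1.05509 →lo
  mid=-2.63248 |R|=0.79301 →hi
  mid=-2.72671 |R|=0.91521 →hi
  mid=-2.77383 |R|=0.98285 →hi
  mid=-2.79738 |R|=1.01838 →lo
  mid=-2.78560 |R|=1.00047 →lo
  ...
  [-2.78542,-2.78524] ⇒ x*=-2.7853
Interval (-2.7853, 0).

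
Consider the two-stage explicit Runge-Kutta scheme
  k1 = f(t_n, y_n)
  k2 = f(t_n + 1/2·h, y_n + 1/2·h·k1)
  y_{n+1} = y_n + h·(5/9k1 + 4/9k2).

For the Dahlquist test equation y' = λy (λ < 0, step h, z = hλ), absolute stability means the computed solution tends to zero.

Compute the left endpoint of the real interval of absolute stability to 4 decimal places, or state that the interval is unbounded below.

On y'=λy, z=hλ:
  k1=λy_n ⇒ h·k1=z·y_n;  k2=λ(1+1/2z)y_n ⇒ h·k2=z(1+1/2z)y_n
  y_{n+1}/y_n = 1 + 5/9z + 4/9z(1+1/2z) = 1 + z + 2/9z²
  so R(z) = 1 + z + 2/9z².

Solve |R(x)|<1 on ℝ⁻.
x=-1.63: |R|=0.0396
R=1: x+2/9x²=0 ⇒ x=−9/2=-4.5000; min R=1−1/(4·2/9)=-0.1250>−1
Confirm numerically:
  x=-2.990: |R|=0.00331 <1
  x=-2.848: |R|=0.04553 <1
  x=-2.709: |R|=0.07818 <1
  x=-2.409: |R|=0.11938 <1
  x=-4.883: |R|=1.41560 >1
  x=-4.559: |R|=1.05977 >1
So |R|<1 on (-4.5000, 0).

left endpoint -4.5000.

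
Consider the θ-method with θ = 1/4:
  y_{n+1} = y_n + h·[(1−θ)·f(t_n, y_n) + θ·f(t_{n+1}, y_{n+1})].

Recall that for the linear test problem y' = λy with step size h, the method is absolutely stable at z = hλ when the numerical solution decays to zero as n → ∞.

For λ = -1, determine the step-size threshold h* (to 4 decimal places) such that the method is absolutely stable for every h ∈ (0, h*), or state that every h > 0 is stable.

(-4.0000,0); λ=-1 ⇒ h* = (4)/1 = 4.0000.

Set f=λy, z=hλ:
  y_{n+1} = y_n + z·[3/4·y_n + 1/4·y_{n+1}] ⇒ (1 − 1/4z)y_{n+1} = (1 + 3/4z)y_n
  so R(z) = (1 + 3/4z)/(1 − 1/4z).

Need |R(x)|<1, x<0.
x=-0.9: |R|=0.2653
R=−1: 1+3/4x = −1+1/4x ⇒ -1/2x=2 ⇒ x=2/(-1/2)=-4.0000
Confirm numerically:
  x=-2.555: |R|=0.55912 <1
  x=-2.258: |R|=0.44327 <1
  x=-1.791: |R|=0.23709 <1
  x=-1.755: |R|=0.21981 <1
  x=-4.401: |R|=1.09546 >1
  x=-4.089: |R|=1.02201 >1
So |R|<1 on (-4.0000, 0).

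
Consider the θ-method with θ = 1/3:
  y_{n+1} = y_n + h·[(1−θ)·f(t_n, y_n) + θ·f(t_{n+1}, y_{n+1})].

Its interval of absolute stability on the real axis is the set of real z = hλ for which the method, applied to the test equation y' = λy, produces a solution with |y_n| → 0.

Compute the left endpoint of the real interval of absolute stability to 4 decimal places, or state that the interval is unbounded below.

z* = -6.0000.

On y'=λy, z=hλ:
  y_{n+1} = y_n + z·[2/3·y_n + 1/3·y_{n+1}] ⇒ (1 − 1/3z)y_{n+1} = (1 + 2/3z)y_n
  Hence R(z) = (1 + 2/3z)/(1 − 1/3z).

Boundary: |R(x)|=1, x<0.
x=-0.37: |R|=0.6706
R=−1: 1+2/3x = −1+1/3x ⇒ -1/3x=2 ⇒ x=2/(-1/3)=-6.0000
Confirm numerically:
  x=-5.515: |R|=0.94304 <1
  x=-4.469: |R|=0.79502 <1
  x=-3.709: |R|=0.65852 <1
  x=-3.621: |R|=0.64069 <1
  x=-6.325: |R|=1.03485 >1
  x=-6.272: |R|=1.02934 >1
Interval (-6.0000, 0).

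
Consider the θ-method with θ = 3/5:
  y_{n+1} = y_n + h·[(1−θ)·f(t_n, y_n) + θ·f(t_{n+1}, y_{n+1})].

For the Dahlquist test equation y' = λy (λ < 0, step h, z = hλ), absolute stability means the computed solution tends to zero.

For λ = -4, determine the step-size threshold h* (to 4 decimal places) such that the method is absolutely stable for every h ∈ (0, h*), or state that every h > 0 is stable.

unbounded; (−∞, 0). Any h>0 works for λ=-4.

Test eqn y'=λy, z=hλ:
  y_{n+1} = y_n + z·[2/5·y_n + 3/5·y_{n+1}] ⇒ (1 − 3/5z)y_{n+1} = (1 + 2/5z)y_n
  R(z) = (1 + 2/5z)/(1 − 3/5z).

Find x<0 with |R(x)|<1.
x=-1.57: |R|=0.1916
x=-2: |R|=0.0909
x=-10: |R|=0.4286
x=-100: |R|=0.6393
θ=3/5≥1/2 ⇒ |1+2/5x|<|1−3/5x| ∀x<0 ⇒ stable on all of ℝ⁻.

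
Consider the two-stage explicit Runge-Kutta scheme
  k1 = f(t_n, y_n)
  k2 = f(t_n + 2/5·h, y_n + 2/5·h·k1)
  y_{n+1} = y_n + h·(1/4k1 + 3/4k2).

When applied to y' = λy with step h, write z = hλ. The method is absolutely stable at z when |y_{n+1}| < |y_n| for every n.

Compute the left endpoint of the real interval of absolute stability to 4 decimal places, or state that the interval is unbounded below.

z* = -3.3333.

Set f=λy, z=hλ:
  k1=λy_n ⇒ h·k1=z·y_n;  k2=λ(1+2/5z)y_n ⇒ h·k2=z(1+2/5z)y_n
  y_{n+1}/y_n = 1 + 1/4z + 3/4z(1+2/5z) = 1 + z + 3/10z²
  so R(z) = 1 + z + 3/10z².

Need |R(x)|<1, x<0.
x=-1.6: |R|=0.1680
R=1: x+3/10x²=0 ⇒ x=−10/3=-3.3333; min R=1−1/(4·3/10)=0.1667>−1
Confirm numerically:
  x=-3.236: |R|=0.90551 <1
  x=-2.078: |R|=0.21743 <1
  x=-1.637: |R|=0.16693 <1
  x=-1.397: |R|=0.18848 <1
  x=-3.606: |R|=1.29497 >1
  x=-3.512: |R|=1.18824 >1
  x=-3.496: |R|=1.17060 >1
So |R|<1 on (-3.3333, 0).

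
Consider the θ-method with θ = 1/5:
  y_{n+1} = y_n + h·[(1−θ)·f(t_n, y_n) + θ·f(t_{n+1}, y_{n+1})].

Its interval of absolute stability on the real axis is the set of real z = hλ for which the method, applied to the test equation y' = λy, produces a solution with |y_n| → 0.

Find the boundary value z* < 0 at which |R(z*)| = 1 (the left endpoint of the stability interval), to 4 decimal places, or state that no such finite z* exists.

z* = -3.3333.

Test eqn y'=λy, z=hλ:
  y_{n+1} = y_n + z·[4/5·y_n + 1/5·y_{n+1}] ⇒ (1 − 1/5z)y_{n+1} = (1 + 4/5z)y_n
  Hence R(z) = (1 + 4/5z)/(1 − 1/5z).

Boundary: |R(x)|=1, x<0.
x=-1.17: |R|=0.0519
R=−1: 1+4/5x = −1+1/5x ⇒ -3/5x=2 ⇒ x=2/(-3/5)=-3.3333
Confirm numerically:
  x=-2.898: |R|=0.83464 <1
  x=-2.137: |R|=0.49713 <1
  x=-1.387: |R|=0.08580 <1
  x=-3.760: |R|=1.14612 >1
  x=-3.534: |R|=1.07054 >1
  x=-3.368: |R|=1.01243 >1
So |R|<1 on (-3.3333, 0).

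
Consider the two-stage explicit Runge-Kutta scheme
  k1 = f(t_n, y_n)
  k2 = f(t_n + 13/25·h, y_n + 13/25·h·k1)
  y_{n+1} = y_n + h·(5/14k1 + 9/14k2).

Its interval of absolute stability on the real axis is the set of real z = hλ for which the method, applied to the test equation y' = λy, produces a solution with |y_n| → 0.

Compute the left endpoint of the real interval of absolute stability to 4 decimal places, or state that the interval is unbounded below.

left endpoint -2.9915.

With y'=λy (z=hλ):
  k1=λy_n ⇒ h·k1=z·y_n;  k2=λ(1+13/25z)y_n ⇒ h·k2=z(1+13/25z)y_n
  y_{n+1}/y_n = 1 + 5/14z + 9/14z(1+13/25z) = 1 + z + 117/350z²
  so R(z) = 1 + z + 117/350z².

Boundary: |R(x)|=1, x<0.
x=-0.94: |R|=0.3554
R=1: x+117/350x²=0 ⇒ x=−350/117=-2.9915; min R=1−1/(4·117/350)=0.2521>−1
Confirm numerically:
  x=-2.891: |R|=0.90292 <1
  x=-2.005: |R|=0.33884 <1
  x=-1.722: |R|=0.26925 <1
  x=-3.590: |R|=1.71831 >1
  x=-3.550: |R|=1.66284 >1
  x=-3.390: |R|=1.45164 >1
So |R|<1 on (-2.9915, 0).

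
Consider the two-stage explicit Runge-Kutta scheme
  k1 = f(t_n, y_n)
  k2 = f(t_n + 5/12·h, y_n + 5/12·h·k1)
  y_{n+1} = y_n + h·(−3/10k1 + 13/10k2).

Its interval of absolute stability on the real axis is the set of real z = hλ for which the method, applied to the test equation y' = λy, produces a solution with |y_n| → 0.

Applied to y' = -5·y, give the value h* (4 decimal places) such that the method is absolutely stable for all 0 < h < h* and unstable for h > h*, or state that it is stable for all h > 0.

Set f=λy, z=hλ:
  k1=λy_n ⇒ h·k1=z·y_n;  k2=λ(1+5/12z)y_n ⇒ h·k2=z(1+5/12z)y_n
  y_{n+1}/y_n = 1 − 3/10z + 13/10z(1+5/12z) = 1 + z + 13/24z²
  R(z) = 1 + z + 13/24z².

Solve |R(x)|<1 on ℝ⁻.
x=-1.44: |R|=0.6832
R=1: x+13/24x²=0 ⇒ x=−24/13=-1.8462; min R=1−1/(4·13/24)=0.5385>−1
Confirm numerically:
  x=-1.776: |R|=0.93251 <1
  x=-1.499: |R|=0.71813 <1
  x=-1.305: |R|=0.61747 <1
  x=-0.744: |R|=0.55583 <1
  x=-2.343: |R|=1.63056 >1
  x=-2.311: |R|=1.58189 >1
So |R|<1 on (-1.8462, 0).

(-1.8462,0); λ=-5 ⇒ h* = (24/13)/5 = 0.3692.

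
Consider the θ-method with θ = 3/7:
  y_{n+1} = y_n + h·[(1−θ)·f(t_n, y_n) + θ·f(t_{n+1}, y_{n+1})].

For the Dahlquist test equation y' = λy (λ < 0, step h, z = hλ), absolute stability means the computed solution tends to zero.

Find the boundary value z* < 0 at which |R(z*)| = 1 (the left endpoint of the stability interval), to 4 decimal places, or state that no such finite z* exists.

left endpoint -14.0000.

Set f=λy, z=hλ:
  y_{n+1} = y_n + z·[4/7·y_n + 3/7·y_{n+1}] ⇒ (1 − 3/7z)y_{n+1} = (1 + 4/7z)y_n
  Hence R(z) = (1 + 4/7z)/(1 − 3/7z).

Solve |R(x)|<1 on ℝ⁻.
x=-1.75: |R|=0.0000
R=−1: 1+4/7x = −1+3/7x ⇒ -1/7x=2 ⇒ x=2/(-1/7)=-14.0000
Confirm numerically:
  x=-12.990: |R|=0.97803 <1
  x=-10.133: |R|=0.89660 <1
  x=-8.809: |R|=0.84471 <1
  x=-6.181: |R|=0.69389 <1
  x=-14.291: |R|=1.00583 >1
  x=-14.108: |R|=1.00219 >1
Interval (-14.0000, 0).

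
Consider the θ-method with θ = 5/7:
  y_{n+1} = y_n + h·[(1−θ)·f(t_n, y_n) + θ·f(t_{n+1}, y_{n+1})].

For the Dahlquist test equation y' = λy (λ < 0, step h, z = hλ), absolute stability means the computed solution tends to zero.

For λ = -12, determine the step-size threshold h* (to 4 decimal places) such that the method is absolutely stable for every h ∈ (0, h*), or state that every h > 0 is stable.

(−∞, 0) — no finite endpoint. Any h>0 works for λ=-12.

On y'=λy, z=hλ:
  y_{n+1} = y_n + z·[2/7·y_n + 5/7·y_{n+1}] ⇒ (1 − 5/7z)y_{n+1} = (1 + 2/7z)y_n
  R(z) = (1 + 2/7z)/(1 − 5/7z).

Solve |R(x)|<1 on ℝ⁻.
x=-0.62: |R|=0.5703
x=-2: |R|=0.1765
x=-10: |R|=0.2281
x=-100: |R|=0.3807
θ=5/7≥1/2 ⇒ |1+2/7x|<|1−5/7x| ∀x<0 ⇒ interval (−∞,0).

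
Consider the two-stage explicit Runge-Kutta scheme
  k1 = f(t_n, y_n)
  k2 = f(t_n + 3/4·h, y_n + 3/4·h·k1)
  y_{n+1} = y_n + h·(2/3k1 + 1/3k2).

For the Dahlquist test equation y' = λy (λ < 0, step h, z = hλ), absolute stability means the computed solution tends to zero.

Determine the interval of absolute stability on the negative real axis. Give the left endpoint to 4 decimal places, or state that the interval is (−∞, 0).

z∈(-4.0000,0).

Test eqn y'=λy, z=hλ:
  k1=λy_n ⇒ h·k1=z·y_n;  k2=λ(1+3/4z)y_n ⇒ h·k2=z(1+3/4z)y_n
  y_{n+1}/y_n = 1 + 2/3z + 1/3z(1+3/4z) = 1 + z + 1/4z²
  R(z) = 1 + z + 1/4z².

Find x<0 with |R(x)|<1.
x=-0.34: |R|=0.6889
R=1: x+1/4x²=0 ⇒ x=−4=-4.0000; min R=1−1/(4·1/4)=0.0000>−1
Confirm numerically:
  x=-3.712: |R|=0.73274 <1
  x=-2.019: |R|=0.00009 <1
  x=-1.856: |R|=0.00518 <1
  x=-1.661: |R|=0.02873 <1
  x=-4.555: |R|=1.63201 >1
  x=-4.285: |R|=1.30531 >1
  x=-4.145: |R|=1.15026 >1
So |R|<1 on (-4.0000, 0).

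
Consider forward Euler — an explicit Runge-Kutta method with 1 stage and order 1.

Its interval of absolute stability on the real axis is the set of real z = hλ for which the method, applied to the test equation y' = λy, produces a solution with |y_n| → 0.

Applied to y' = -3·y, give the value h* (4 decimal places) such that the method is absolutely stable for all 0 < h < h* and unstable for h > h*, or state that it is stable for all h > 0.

(-2.0000,0); λ=-3 ⇒ h* = 0.6667.

Set f=λy, z=hλ:
  order 1, 1-stage ⇒ R(z)=1+z
  (e.g. R(-0.77)=0.23000, |R|=0.23000)

Need |R(x)|<1, x<0.
x=-0.77: |R|=0.2300
|R(-2)|=1.0000 |R(-1.35)|=0.3500 |R(-1.12)|=0.1200
Bisect:
  x_lo=-2.3823 |R|=1.3823  x_hi=-0.0952 |R|=0.9048
  mid=-1.23876 |R|=0.23876 →hi
  mid=-1.81055 |R|=0.81055 →hi
  mid=-2.09644 |R|=1.09644 →lo
  mid=-1.95350 |R|=0.95350 →hi
  mid=-2.02497 |R|=1.02497 →lo
  mid=-1.98923 |R|=0.98923 →hi
  mid=-2.00710 |R|=1.00710 →lo
  mid=-1.99817 |R|=0.99817 →hi
  mid=-2.00263 |R|=1.00263 →lo
  ...
  [-2.00012,-1.99998] ⇒ x*=-2.0000
Interval (-2.0000, 0).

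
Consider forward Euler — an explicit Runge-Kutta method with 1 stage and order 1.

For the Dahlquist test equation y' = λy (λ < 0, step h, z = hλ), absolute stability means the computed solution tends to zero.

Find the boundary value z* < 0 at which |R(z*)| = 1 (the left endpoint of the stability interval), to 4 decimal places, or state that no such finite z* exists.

z* = -2.0000.

Set f=λy, z=hλ:
  order 1, 1-stage ⇒ R(z)=1+z
  (e.g. R(-1.49)=-0.49000, |R|=0.49000)

Solve |R(x)|<1 on ℝ⁻.
x=-1.49: |R|=0.4900
|R(-2.06)|=1.0600 |R(-1.28)|=0.2800 |R(-1.07)|=0.0700
Bisect:
  x_lo=-2.4054 |R|=1.4054  x_hi=-0.3076 |R|=0.6924
  mid=-1.35650 |R|=0.35650 →hi
  mid=-1.88097 |R|=0.88097 →hi
  mid=-2.14321 |R|=1.14321 →lo
  mid=-2.01209 |R|=1.01209 →lo
  mid=-1.94653 |R|=0.94653 →hi
  mid=-1.97931 |R|=0.97931 →hi
  mid=-1.99570 |R|=0.99570 →hi
  ...
  [-2.00005,-1.99992] ⇒ x*=-2.0000
Interval (-2.0000, 0).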